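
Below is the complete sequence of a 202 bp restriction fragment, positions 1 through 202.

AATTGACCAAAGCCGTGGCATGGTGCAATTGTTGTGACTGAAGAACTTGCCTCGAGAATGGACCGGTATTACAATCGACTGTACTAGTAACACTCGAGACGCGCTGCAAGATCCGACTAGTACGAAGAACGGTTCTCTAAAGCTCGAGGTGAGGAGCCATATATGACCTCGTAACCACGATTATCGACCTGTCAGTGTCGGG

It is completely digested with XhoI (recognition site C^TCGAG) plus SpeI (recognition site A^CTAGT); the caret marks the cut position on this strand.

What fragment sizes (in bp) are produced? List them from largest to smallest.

59, 51, 32, 27, 23, 10 bp

XhoI sites (CTCGAG) start at positions 51, 93, 143.
XhoI cuts after the first base of each site, so after positions 51, 93, 143.
SpeI sites (ACTAGT) start at positions 83, 116.
SpeI cuts after the first base of each site, so after positions 83, 116.
Combined cut positions: 51, 83, 93, 116, 143.
Linear molecule, 5 cuts → 6 fragments:
  1–51 → 51 bp
  52–83 → 32 bp
  84–93 → 10 bp
  94–116 → 23 bp
  117–143 → 27 bp
  144–202 → 59 bp
Sorted largest to smallest: 59, 51, 32, 27, 23, 10 bp.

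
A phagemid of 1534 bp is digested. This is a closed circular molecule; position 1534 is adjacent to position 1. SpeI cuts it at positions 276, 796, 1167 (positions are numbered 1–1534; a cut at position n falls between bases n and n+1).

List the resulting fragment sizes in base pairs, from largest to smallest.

Circular molecule, 3 cuts → 3 fragments:
  796 − 276 = 520 bp
  1167 − 796 = 371 bp
  wrap: 1534 − 1167 + 276 = 643 bp
Sorted largest to smallest: 643, 520, 371 bp.

643, 520, 371 bp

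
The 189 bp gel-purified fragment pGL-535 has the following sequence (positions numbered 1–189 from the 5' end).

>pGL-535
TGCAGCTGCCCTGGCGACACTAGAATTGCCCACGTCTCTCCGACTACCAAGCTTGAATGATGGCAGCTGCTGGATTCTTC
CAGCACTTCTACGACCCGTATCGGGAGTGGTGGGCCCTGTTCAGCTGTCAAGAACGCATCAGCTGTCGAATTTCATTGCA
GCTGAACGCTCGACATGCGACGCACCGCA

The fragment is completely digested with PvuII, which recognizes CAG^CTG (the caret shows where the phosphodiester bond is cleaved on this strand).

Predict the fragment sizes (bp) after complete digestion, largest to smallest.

61, 58, 28, 19, 18, 5 bp

PvuII sites (CAGCTG) start at positions 3, 64, 122, 140, 159.
PvuII cuts after base 3 of each site, so after positions 5, 66, 124, 142, 161.
Linear molecule, 5 cuts → 6 fragments:
  1–5 → 5 bp
  6–66 → 61 bp
  67–124 → 58 bp
  125–142 → 18 bp
  143–161 → 19 bp
  162–189 → 28 bp
Sorted largest to smallest: 61, 58, 28, 19, 18, 5 bp.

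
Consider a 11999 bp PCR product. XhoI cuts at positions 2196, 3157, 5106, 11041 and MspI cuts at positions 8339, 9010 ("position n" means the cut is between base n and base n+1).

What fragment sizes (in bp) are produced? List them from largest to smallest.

Combined cut positions (sorted): 2196, 3157, 5106, 8339, 9010, 11041.
Linear molecule, 6 cuts → 7 fragments:
  2196 − 0 = 2196 bp
  3157 − 2196 = 961 bp
  5106 − 3157 = 1949 bp
  8339 − 5106 = 3233 bp
  9010 − 8339 = 671 bp
  11041 − 9010 = 2031 bp
  11999 − 11041 = 958 bp
Sorted largest to smallest: 3233, 2196, 2031, 1949, 961, 958, 671 bp.

3233, 2196, 2031, 1949, 961, 958, 671 bp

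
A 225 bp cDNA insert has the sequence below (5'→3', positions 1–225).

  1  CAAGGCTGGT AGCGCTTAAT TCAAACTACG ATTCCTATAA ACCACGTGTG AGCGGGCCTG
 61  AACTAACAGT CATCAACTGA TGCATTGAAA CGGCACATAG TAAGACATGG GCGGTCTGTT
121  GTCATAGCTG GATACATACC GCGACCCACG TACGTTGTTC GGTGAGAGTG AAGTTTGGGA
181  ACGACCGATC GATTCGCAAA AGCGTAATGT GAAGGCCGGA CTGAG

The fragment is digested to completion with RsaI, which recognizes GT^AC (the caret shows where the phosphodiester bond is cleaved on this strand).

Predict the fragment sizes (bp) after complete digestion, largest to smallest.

The RsaI site (GTAC) starts at position 150.
RsaI cuts after base 2 of each site, so after position 151.
Linear molecule, 1 cut → 2 fragments:
  1–151 → 151 bp
  152–225 → 74 bp
Sorted largest to smallest: 151, 74 bp.

151, 74 bp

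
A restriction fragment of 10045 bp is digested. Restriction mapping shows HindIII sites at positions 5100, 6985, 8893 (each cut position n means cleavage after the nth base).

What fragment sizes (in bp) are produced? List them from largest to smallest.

5100, 1908, 1885, 1152 bp

Linear molecule, 3 cuts → 4 fragments:
  5100 − 0 = 5100 bp
  6985 − 5100 = 1885 bp
  8893 − 6985 = 1908 bp
  10045 − 8893 = 1152 bp
Sorted largest to smallest: 5100, 1908, 1885, 1152 bp.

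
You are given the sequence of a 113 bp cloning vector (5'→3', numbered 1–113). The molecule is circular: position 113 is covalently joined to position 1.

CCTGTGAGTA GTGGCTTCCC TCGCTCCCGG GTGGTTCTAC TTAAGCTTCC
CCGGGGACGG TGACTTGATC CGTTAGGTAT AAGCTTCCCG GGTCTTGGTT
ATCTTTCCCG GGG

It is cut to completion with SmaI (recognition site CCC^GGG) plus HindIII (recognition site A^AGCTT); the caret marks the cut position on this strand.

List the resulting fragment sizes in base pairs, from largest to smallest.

SmaI sites (CCCGGG) start at positions 26, 50, 87, 107.
SmaI cuts after base 3 of each site, so after positions 28, 52, 89, 109.
HindIII sites (AAGCTT) start at positions 43, 81.
HindIII cuts after the first base of each site, so after positions 43, 81.
Combined cut positions: 28, 43, 52, 81, 89, 109.
Circular molecule, 6 cuts → 6 fragments:
  29–43 → 15 bp
  44–52 → 9 bp
  53–81 → 29 bp
  82–89 → 8 bp
  90–109 → 20 bp
  110–113 then 1–28 → 4 + 28 = 32 bp
Sorted largest to smallest: 32, 29, 20, 15, 9, 8 bp.

32, 29, 20, 15, 9, 8 bp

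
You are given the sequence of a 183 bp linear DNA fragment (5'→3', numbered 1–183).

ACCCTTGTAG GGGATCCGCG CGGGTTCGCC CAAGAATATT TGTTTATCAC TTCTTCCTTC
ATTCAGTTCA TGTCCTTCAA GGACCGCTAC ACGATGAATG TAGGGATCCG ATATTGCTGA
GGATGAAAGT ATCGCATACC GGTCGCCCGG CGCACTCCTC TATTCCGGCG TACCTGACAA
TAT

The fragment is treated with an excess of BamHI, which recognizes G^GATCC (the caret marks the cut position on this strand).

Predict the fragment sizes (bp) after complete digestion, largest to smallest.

BamHI sites (GGATCC) start at positions 12, 104.
BamHI cuts after the first base of each site, so after positions 12, 104.
Linear molecule, 2 cuts → 3 fragments:
  1–12 → 12 bp
  13–104 → 92 bp
  105–183 → 79 bp
Sorted largest to smallest: 92, 79, 12 bp.

92, 79, 12 bp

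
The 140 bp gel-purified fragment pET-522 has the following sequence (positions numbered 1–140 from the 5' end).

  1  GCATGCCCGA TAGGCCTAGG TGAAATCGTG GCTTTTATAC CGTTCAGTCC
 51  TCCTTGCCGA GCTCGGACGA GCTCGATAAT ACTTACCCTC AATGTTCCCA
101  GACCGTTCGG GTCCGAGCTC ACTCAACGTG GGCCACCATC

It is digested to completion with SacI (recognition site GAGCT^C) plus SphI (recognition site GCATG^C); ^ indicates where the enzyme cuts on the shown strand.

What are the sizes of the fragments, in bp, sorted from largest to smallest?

SacI sites (GAGCTC) start at positions 59, 69, 115.
SacI cuts after base 5 of each site (before the last base), so after positions 63, 73, 119.
The SphI site (GCATGC) starts at position 1.
SphI cuts after base 5 of each site (before the last base), so after position 5.
Combined cut positions: 5, 63, 73, 119.
Linear molecule, 4 cuts → 5 fragments:
  1–5 → 5 bp
  6–63 → 58 bp
  64–73 → 10 bp
  74–119 → 46 bp
  120–140 → 21 bp
Sorted largest to smallest: 58, 46, 21, 10, 5 bp.

58, 46, 21, 10, 5 bp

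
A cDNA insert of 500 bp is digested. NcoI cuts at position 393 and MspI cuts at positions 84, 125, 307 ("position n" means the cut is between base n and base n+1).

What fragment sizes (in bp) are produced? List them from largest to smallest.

Combined cut positions (sorted): 84, 125, 307, 393.
Linear molecule, 4 cuts → 5 fragments:
  84 − 0 = 84 bp
  125 − 84 = 41 bp
  307 − 125 = 182 bp
  393 − 307 = 86 bp
  500 − 393 = 107 bp
Sorted largest to smallest: 182, 107, 86, 84, 41 bp.

182, 107, 86, 84, 41 bp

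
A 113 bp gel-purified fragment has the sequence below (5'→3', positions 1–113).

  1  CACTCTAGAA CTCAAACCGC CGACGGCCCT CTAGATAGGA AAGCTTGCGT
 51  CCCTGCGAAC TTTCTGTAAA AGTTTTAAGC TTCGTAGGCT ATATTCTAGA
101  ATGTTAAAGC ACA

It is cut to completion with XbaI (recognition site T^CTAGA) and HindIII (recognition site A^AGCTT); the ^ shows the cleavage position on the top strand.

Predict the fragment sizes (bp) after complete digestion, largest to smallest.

36, 26, 18, 18, 11, 4 bp

XbaI sites (TCTAGA) start at positions 4, 30, 95.
XbaI cuts after the first base of each site, so after positions 4, 30, 95.
HindIII sites (AAGCTT) start at positions 41, 77.
HindIII cuts after the first base of each site, so after positions 41, 77.
Combined cut positions: 4, 30, 41, 77, 95.
Linear molecule, 5 cuts → 6 fragments:
  1–4 → 4 bp
  5–30 → 26 bp
  31–41 → 11 bp
  42–77 → 36 bp
  78–95 → 18 bp
  96–113 → 18 bp
Sorted largest to smallest: 36, 26, 18, 18, 11, 4 bp.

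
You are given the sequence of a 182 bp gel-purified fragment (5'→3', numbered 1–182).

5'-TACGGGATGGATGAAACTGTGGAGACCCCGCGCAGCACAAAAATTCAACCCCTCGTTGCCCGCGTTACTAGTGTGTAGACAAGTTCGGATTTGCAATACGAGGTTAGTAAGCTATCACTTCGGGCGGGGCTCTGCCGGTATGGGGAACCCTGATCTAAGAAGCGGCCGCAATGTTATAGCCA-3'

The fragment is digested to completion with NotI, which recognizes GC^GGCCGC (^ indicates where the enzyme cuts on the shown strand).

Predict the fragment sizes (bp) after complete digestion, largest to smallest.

The NotI site (GCGGCCGC) starts at position 162.
NotI cuts after base 2 of each site, so after position 163.
Linear molecule, 1 cut → 2 fragments:
  1–163 → 163 bp
  164–182 → 19 bp
Sorted largest to smallest: 163, 19 bp.

163, 19 bp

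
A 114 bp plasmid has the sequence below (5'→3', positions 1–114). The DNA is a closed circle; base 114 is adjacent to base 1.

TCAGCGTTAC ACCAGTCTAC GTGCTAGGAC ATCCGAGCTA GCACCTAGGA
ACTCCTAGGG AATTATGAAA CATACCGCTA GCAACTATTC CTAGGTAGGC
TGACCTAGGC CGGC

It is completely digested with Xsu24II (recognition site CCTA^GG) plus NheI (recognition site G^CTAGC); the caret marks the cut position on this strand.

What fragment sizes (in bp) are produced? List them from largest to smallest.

44, 20, 16, 14, 10, 10 bp

Xsu24II sites (CCTAGG) start at positions 44, 54, 90, 104.
Xsu24II cuts after base 4 of each site, so after positions 47, 57, 93, 107.
NheI sites (GCTAGC) start at positions 37, 77.
NheI cuts after the first base of each site, so after positions 37, 77.
Combined cut positions: 37, 47, 57, 77, 93, 107.
Circular molecule, 6 cuts → 6 fragments:
  38–47 → 10 bp
  48–57 → 10 bp
  58–77 → 20 bp
  78–93 → 16 bp
  94–107 → 14 bp
  108–114 then 1–37 → 7 + 37 = 44 bp
Sorted largest to smallest: 44, 20, 16, 14, 10, 10 bp.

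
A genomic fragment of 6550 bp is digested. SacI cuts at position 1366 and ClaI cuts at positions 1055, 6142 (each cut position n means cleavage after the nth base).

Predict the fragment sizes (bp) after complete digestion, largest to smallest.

Combined cut positions (sorted): 1055, 1366, 6142.
Linear molecule, 3 cuts → 4 fragments:
  1055 − 0 = 1055 bp
  1366 − 1055 = 311 bp
  6142 − 1366 = 4776 bp
  6550 − 6142 = 408 bp
Sorted largest to smallest: 4776, 1055, 408, 311 bp.

4776, 1055, 408, 311 bp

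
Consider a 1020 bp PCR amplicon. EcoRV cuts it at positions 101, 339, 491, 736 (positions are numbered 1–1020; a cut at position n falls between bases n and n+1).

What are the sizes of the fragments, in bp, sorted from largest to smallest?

284, 245, 238, 152, 101 bp

Linear molecule, 4 cuts → 5 fragments:
  101 − 0 = 101 bp
  339 − 101 = 238 bp
  491 − 339 = 152 bp
  736 − 491 = 245 bp
  1020 − 736 = 284 bp
Sorted largest to smallest: 284, 245, 238, 152, 101 bp.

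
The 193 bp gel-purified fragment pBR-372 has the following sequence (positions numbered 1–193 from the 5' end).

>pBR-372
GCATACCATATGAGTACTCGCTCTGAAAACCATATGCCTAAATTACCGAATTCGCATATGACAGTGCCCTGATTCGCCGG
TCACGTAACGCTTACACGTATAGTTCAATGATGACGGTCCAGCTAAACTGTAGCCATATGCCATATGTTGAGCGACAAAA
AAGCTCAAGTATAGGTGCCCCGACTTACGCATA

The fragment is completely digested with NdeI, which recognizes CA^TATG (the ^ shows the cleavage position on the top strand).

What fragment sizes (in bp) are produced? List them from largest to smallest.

NdeI sites (CATATG) start at positions 7, 31, 55, 135, 142.
NdeI cuts after base 2 of each site, so after positions 8, 32, 56, 136, 143.
Linear molecule, 5 cuts → 6 fragments:
  1–8 → 8 bp
  9–32 → 24 bp
  33–56 → 24 bp
  57–136 → 80 bp
  137–143 → 7 bp
  144–193 → 50 bp
Sorted largest to smallest: 80, 50, 24, 24, 8, 7 bp.

80, 50, 24, 24, 8, 7 bp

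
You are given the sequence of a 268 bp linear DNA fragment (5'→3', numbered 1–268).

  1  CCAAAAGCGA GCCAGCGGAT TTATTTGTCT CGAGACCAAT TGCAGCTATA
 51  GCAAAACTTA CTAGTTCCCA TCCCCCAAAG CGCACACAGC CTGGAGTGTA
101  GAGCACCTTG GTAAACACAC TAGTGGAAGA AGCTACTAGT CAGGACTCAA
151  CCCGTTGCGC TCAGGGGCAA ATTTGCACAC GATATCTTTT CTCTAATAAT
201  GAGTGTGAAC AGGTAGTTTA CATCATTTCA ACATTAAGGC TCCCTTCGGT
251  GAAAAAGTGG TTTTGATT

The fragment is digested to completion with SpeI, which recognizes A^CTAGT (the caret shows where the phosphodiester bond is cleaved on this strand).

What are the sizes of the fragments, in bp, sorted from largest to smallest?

133, 60, 59, 16 bp

SpeI sites (ACTAGT) start at positions 60, 119, 135.
SpeI cuts after the first base of each site, so after positions 60, 119, 135.
Linear molecule, 3 cuts → 4 fragments:
  1–60 → 60 bp
  61–119 → 59 bp
  120–135 → 16 bp
  136–268 → 133 bp
Sorted largest to smallest: 133, 60, 59, 16 bp.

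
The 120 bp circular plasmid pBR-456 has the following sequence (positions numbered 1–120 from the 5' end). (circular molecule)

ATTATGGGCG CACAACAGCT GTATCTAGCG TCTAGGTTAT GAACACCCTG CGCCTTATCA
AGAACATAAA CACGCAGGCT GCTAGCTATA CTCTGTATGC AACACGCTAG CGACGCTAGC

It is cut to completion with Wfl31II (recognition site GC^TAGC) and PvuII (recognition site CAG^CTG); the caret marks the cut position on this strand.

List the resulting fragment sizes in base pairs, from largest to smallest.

Wfl31II sites (GCTAGC) start at positions 81, 106, 115.
Wfl31II cuts after base 2 of each site, so after positions 82, 107, 116.
The PvuII site (CAGCTG) starts at position 16.
PvuII cuts after base 3 of each site, so after position 18.
Combined cut positions: 18, 82, 107, 116.
Circular molecule, 4 cuts → 4 fragments:
  19–82 → 64 bp
  83–107 → 25 bp
  108–116 → 9 bp
  117–120 then 1–18 → 4 + 18 = 22 bp
Sorted largest to smallest: 64, 25, 22, 9 bp.

64, 25, 22, 9 bp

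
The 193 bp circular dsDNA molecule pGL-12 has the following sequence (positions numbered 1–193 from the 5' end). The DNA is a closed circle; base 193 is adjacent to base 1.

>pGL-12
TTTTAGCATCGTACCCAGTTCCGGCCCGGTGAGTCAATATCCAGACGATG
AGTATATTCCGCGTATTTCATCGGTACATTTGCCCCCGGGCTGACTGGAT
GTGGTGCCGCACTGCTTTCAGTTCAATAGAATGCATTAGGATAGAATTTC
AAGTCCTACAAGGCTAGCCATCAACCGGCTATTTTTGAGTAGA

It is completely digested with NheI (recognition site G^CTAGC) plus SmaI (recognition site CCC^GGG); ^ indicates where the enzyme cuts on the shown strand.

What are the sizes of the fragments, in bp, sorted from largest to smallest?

117, 76 bp

The NheI site (GCTAGC) starts at position 163.
NheI cuts after the first base of each site, so after position 163.
The SmaI site (CCCGGG) starts at position 85.
SmaI cuts after base 3 of each site, so after position 87.
Combined cut positions: 87, 163.
Circular molecule, 2 cuts → 2 fragments:
  88–163 → 76 bp
  164–193 then 1–87 → 30 + 87 = 117 bp
Sorted largest to smallest: 117, 76 bp.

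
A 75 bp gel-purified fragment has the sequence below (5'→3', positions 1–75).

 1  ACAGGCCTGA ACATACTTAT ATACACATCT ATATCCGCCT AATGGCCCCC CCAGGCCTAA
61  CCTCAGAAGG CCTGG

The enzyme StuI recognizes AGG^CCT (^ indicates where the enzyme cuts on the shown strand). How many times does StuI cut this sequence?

3

AGGCCT occurs starting at positions 3, 53, 68.
StuI cuts at 3 sites.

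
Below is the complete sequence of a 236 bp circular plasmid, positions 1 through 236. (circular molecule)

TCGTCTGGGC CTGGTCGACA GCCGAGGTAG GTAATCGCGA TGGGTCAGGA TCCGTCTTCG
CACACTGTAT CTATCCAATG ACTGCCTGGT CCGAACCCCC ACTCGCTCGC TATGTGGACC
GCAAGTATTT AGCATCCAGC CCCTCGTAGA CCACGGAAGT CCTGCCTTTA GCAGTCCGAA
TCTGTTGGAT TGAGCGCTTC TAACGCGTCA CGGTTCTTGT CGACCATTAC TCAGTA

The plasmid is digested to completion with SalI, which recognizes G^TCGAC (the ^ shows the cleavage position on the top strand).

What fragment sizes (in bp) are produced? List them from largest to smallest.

205, 31 bp

SalI sites (GTCGAC) start at positions 14, 219.
SalI cuts after the first base of each site, so after positions 14, 219.
Circular molecule, 2 cuts → 2 fragments:
  15–219 → 205 bp
  220–236 then 1–14 → 17 + 14 = 31 bp
Sorted largest to smallest: 205, 31 bp.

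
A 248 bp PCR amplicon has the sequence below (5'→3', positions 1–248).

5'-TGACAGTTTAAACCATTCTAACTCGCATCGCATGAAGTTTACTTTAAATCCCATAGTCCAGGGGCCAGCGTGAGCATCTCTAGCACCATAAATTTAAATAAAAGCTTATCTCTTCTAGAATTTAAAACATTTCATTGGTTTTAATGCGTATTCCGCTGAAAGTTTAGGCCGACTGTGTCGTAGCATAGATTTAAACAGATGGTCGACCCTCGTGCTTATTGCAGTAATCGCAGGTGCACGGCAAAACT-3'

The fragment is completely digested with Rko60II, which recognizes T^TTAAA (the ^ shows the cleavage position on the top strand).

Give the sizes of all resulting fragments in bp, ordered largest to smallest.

69, 58, 50, 36, 28, 7 bp

Rko60II sites (TTTAAA) start at positions 7, 43, 93, 121, 190.
Rko60II cuts after the first base of each site, so after positions 7, 43, 93, 121, 190.
Linear molecule, 5 cuts → 6 fragments:
  1–7 → 7 bp
  8–43 → 36 bp
  44–93 → 50 bp
  94–121 → 28 bp
  122–190 → 69 bp
  191–248 → 58 bp
Sorted largest to smallest: 69, 58, 50, 36, 28, 7 bp.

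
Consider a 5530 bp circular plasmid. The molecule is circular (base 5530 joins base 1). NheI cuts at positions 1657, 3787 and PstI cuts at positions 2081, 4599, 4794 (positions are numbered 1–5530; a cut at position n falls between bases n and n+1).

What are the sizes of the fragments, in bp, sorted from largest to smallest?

2393, 1706, 812, 424, 195 bp

Combined cut positions (sorted): 1657, 2081, 3787, 4599, 4794.
Circular molecule, 5 cuts → 5 fragments:
  2081 − 1657 = 424 bp
  3787 − 2081 = 1706 bp
  4599 − 3787 = 812 bp
  4794 − 4599 = 195 bp
  wrap: 5530 − 4794 + 1657 = 2393 bp
Sorted largest to smallest: 2393, 1706, 812, 424, 195 bp.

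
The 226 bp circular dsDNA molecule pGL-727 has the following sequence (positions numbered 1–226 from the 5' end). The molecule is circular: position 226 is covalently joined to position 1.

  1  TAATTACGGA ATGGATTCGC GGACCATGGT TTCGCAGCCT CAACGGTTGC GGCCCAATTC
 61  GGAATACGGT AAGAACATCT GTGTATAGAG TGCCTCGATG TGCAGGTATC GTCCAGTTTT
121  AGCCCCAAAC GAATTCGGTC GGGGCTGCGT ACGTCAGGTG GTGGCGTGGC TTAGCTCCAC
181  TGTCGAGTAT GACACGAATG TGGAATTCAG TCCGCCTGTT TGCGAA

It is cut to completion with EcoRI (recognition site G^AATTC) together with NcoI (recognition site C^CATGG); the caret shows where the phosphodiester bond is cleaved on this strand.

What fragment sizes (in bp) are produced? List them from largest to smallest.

EcoRI sites (GAATTC) start at positions 131, 203.
EcoRI cuts after the first base of each site, so after positions 131, 203.
The NcoI site (CCATGG) starts at position 24.
NcoI cuts after the first base of each site, so after position 24.
Combined cut positions: 24, 131, 203.
Circular molecule, 3 cuts → 3 fragments:
  25–131 → 107 bp
  132–203 → 72 bp
  204–226 then 1–24 → 23 + 24 = 47 bp
Sorted largest to smallest: 107, 72, 47 bp.

107, 72, 47 bp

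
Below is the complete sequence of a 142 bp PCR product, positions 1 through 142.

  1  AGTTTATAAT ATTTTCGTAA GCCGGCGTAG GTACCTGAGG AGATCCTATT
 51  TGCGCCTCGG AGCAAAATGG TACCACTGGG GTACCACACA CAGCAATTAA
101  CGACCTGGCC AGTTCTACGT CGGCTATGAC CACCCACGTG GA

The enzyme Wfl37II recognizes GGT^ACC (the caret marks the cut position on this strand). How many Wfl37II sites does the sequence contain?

GGTACC occurs starting at positions 30, 69, 80.
Wfl37II cuts at 3 sites.

3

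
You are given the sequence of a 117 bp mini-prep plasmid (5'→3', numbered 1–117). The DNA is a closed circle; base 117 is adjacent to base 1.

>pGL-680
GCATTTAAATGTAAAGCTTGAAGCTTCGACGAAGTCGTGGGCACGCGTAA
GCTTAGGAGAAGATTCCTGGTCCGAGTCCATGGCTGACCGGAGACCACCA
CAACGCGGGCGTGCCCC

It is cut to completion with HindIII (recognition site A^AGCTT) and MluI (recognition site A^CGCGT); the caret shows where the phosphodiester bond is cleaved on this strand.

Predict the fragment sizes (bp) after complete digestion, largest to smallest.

HindIII sites (AAGCTT) start at positions 14, 21, 49.
HindIII cuts after the first base of each site, so after positions 14, 21, 49.
The MluI site (ACGCGT) starts at position 43.
MluI cuts after the first base of each site, so after position 43.
Combined cut positions: 14, 21, 43, 49.
Circular molecule, 4 cuts → 4 fragments:
  15–21 → 7 bp
  22–43 → 22 bp
  44–49 → 6 bp
  50–117 then 1–14 → 68 + 14 = 82 bp
Sorted largest to smallest: 82, 22, 7, 6 bp.

82, 22, 7, 6 bp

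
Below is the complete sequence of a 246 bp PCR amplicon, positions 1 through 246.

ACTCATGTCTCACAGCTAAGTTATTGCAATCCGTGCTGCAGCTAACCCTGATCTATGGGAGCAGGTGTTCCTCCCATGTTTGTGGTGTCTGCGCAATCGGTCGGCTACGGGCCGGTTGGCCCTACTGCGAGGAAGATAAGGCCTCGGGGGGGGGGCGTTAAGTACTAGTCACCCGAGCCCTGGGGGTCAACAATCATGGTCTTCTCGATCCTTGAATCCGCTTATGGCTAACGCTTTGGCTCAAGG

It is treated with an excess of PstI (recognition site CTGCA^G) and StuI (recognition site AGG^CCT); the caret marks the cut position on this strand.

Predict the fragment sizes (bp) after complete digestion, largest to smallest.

105, 101, 40 bp

The PstI site (CTGCAG) starts at position 36.
PstI cuts after base 5 of each site (before the last base), so after position 40.
The StuI site (AGGCCT) starts at position 139.
StuI cuts after base 3 of each site, so after position 141.
Combined cut positions: 40, 141.
Linear molecule, 2 cuts → 3 fragments:
  1–40 → 40 bp
  41–141 → 101 bp
  142–246 → 105 bp
Sorted largest to smallest: 105, 101, 40 bp.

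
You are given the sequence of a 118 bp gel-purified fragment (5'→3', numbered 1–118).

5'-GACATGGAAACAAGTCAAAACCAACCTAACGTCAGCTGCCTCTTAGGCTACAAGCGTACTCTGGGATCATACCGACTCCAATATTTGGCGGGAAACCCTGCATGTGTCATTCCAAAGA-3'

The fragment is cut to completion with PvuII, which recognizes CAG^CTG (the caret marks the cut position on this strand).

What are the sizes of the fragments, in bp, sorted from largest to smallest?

83, 35 bp

The PvuII site (CAGCTG) starts at position 33.
PvuII cuts after base 3 of each site, so after position 35.
Linear molecule, 1 cut → 2 fragments:
  1–35 → 35 bp
  36–118 → 83 bp
Sorted largest to smallest: 83, 35 bp.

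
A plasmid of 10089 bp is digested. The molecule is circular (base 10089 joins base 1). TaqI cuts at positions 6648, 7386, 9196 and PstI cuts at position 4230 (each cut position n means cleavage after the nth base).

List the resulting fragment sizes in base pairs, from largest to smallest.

Combined cut positions (sorted): 4230, 6648, 7386, 9196.
Circular molecule, 4 cuts → 4 fragments:
  6648 − 4230 = 2418 bp
  7386 − 6648 = 738 bp
  9196 − 7386 = 1810 bp
  wrap: 10089 − 9196 + 4230 = 5123 bp
Sorted largest to smallest: 5123, 2418, 1810, 738 bp.

5123, 2418, 1810, 738 bp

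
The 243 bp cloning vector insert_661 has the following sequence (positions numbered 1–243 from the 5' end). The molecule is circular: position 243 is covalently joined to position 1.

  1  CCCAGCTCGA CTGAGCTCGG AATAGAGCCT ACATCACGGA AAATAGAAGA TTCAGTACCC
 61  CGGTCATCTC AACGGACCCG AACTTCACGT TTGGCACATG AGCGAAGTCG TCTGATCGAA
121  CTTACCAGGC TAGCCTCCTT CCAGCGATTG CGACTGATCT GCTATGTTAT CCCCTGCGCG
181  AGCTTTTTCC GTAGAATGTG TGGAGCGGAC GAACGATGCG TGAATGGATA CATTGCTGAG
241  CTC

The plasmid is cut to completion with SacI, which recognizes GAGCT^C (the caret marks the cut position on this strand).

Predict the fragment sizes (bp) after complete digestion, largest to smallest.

225, 18 bp

SacI sites (GAGCTC) start at positions 13, 238.
SacI cuts after base 5 of each site (before the last base), so after positions 17, 242.
Circular molecule, 2 cuts → 2 fragments:
  18–242 → 225 bp
  243–243 then 1–17 → 1 + 17 = 18 bp
Sorted largest to smallest: 225, 18 bp.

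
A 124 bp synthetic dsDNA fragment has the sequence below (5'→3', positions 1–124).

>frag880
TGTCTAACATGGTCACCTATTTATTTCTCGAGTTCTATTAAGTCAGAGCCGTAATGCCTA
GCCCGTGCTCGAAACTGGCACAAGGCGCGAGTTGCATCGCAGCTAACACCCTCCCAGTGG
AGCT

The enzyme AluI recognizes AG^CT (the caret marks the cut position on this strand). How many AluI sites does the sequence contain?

2

AGCT occurs starting at positions 101, 121.
AluI cuts at 2 sites.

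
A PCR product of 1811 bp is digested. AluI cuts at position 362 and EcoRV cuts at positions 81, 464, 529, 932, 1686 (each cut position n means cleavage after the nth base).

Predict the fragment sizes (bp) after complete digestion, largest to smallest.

754, 403, 281, 125, 102, 81, 65 bp

Combined cut positions (sorted): 81, 362, 464, 529, 932, 1686.
Linear molecule, 6 cuts → 7 fragments:
  81 − 0 = 81 bp
  362 − 81 = 281 bp
  464 − 362 = 102 bp
  529 − 464 = 65 bp
  932 − 529 = 403 bp
  1686 − 932 = 754 bp
  1811 − 1686 = 125 bp
Sorted largest to smallest: 754, 403, 281, 125, 102, 81, 65 bp.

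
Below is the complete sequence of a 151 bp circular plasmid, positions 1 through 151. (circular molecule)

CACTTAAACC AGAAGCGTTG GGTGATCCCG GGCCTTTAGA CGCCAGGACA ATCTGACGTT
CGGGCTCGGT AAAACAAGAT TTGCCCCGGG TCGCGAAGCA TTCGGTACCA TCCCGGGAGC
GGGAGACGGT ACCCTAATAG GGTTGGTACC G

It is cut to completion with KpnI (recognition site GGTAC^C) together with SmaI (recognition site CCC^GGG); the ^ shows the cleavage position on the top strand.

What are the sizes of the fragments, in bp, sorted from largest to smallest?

58, 31, 21, 18, 17, 6 bp

KpnI sites (GGTACC) start at positions 104, 128, 145.
KpnI cuts after base 5 of each site (before the last base), so after positions 108, 132, 149.
SmaI sites (CCCGGG) start at positions 27, 85, 112.
SmaI cuts after base 3 of each site, so after positions 29, 87, 114.
Combined cut positions: 29, 87, 108, 114, 132, 149.
Circular molecule, 6 cuts → 6 fragments:
  30–87 → 58 bp
  88–108 → 21 bp
  109–114 → 6 bp
  115–132 → 18 bp
  133–149 → 17 bp
  150–151 then 1–29 → 2 + 29 = 31 bp
Sorted largest to smallest: 58, 31, 21, 18, 17, 6 bp.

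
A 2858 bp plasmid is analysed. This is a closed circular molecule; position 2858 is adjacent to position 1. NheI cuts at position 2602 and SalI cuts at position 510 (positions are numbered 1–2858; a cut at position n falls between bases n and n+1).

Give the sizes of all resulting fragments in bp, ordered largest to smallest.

Combined cut positions (sorted): 510, 2602.
Circular molecule, 2 cuts → 2 fragments:
  2602 − 510 = 2092 bp
  wrap: 2858 − 2602 + 510 = 766 bp
Sorted largest to smallest: 2092, 766 bp.

2092, 766 bp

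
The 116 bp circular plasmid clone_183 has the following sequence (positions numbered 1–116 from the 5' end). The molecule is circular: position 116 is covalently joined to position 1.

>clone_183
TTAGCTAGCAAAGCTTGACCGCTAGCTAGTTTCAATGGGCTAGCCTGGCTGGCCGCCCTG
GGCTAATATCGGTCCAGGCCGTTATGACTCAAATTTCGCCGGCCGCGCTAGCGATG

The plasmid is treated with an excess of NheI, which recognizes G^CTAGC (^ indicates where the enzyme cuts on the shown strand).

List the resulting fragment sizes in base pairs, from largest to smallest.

68, 18, 17, 13 bp

NheI sites (GCTAGC) start at positions 4, 21, 39, 107.
NheI cuts after the first base of each site, so after positions 4, 21, 39, 107.
Circular molecule, 4 cuts → 4 fragments:
  5–21 → 17 bp
  22–39 → 18 bp
  40–107 → 68 bp
  108–116 then 1–4 → 9 + 4 = 13 bp
Sorted largest to smallest: 68, 18, 17, 13 bp.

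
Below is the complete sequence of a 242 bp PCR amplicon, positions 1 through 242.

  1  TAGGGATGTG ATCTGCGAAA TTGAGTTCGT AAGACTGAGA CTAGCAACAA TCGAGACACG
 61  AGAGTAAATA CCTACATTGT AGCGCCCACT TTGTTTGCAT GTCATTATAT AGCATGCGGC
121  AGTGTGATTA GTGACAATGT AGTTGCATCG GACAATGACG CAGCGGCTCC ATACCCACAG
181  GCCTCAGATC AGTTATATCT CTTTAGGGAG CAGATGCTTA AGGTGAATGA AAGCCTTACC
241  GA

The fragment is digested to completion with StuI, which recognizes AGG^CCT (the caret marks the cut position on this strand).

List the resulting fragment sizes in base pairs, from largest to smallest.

181, 61 bp

The StuI site (AGGCCT) starts at position 179.
StuI cuts after base 3 of each site, so after position 181.
Linear molecule, 1 cut → 2 fragments:
  1–181 → 181 bp
  182–242 → 61 bp
Sorted largest to smallest: 181, 61 bp.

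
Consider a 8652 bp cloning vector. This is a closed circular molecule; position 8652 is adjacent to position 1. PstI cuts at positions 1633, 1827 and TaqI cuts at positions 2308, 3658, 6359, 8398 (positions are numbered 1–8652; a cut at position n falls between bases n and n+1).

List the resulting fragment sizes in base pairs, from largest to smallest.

Combined cut positions (sorted): 1633, 1827, 2308, 3658, 6359, 8398.
Circular molecule, 6 cuts → 6 fragments:
  1827 − 1633 = 194 bp
  2308 − 1827 = 481 bp
  3658 − 2308 = 1350 bp
  6359 − 3658 = 2701 bp
  8398 − 6359 = 2039 bp
  wrap: 8652 − 8398 + 1633 = 1887 bp
Sorted largest to smallest: 2701, 2039, 1887, 1350, 481, 194 bp.

2701, 2039, 1887, 1350, 481, 194 bp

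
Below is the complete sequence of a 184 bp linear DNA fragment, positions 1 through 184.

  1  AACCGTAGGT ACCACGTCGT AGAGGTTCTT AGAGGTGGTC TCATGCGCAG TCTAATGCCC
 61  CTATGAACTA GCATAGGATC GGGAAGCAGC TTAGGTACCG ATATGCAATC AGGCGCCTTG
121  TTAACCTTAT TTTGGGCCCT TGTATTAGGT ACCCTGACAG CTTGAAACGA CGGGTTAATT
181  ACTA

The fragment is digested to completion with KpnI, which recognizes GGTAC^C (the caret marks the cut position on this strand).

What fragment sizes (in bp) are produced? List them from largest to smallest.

KpnI sites (GGTACC) start at positions 8, 94, 148.
KpnI cuts after base 5 of each site (before the last base), so after positions 12, 98, 152.
Linear molecule, 3 cuts → 4 fragments:
  1–12 → 12 bp
  13–98 → 86 bp
  99–152 → 54 bp
  153–184 → 32 bp
Sorted largest to smallest: 86, 54, 32, 12 bp.

86, 54, 32, 12 bp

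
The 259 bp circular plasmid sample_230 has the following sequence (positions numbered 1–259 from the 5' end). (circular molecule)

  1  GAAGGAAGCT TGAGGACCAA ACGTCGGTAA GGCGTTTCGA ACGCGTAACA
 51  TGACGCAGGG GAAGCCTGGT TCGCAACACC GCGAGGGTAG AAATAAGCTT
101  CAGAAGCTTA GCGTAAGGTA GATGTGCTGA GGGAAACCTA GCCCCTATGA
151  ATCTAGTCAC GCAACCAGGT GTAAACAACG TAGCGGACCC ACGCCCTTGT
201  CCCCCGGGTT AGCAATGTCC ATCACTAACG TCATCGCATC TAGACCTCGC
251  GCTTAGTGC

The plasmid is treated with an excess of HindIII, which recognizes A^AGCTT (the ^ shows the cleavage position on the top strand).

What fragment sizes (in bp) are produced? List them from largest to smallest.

161, 89, 9 bp

HindIII sites (AAGCTT) start at positions 6, 95, 104.
HindIII cuts after the first base of each site, so after positions 6, 95, 104.
Circular molecule, 3 cuts → 3 fragments:
  7–95 → 89 bp
  96–104 → 9 bp
  105–259 then 1–6 → 155 + 6 = 161 bp
Sorted largest to smallest: 161, 89, 9 bp.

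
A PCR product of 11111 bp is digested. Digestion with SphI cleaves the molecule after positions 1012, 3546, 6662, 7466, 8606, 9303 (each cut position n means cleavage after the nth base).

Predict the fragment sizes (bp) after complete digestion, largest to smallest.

Linear molecule, 6 cuts → 7 fragments:
  1012 − 0 = 1012 bp
  3546 − 1012 = 2534 bp
  6662 − 3546 = 3116 bp
  7466 − 6662 = 804 bp
  8606 − 7466 = 1140 bp
  9303 − 8606 = 697 bp
  11111 − 9303 = 1808 bp
Sorted largest to smallest: 3116, 2534, 1808, 1140, 1012, 804, 697 bp.

3116, 2534, 1808, 1140, 1012, 804, 697 bp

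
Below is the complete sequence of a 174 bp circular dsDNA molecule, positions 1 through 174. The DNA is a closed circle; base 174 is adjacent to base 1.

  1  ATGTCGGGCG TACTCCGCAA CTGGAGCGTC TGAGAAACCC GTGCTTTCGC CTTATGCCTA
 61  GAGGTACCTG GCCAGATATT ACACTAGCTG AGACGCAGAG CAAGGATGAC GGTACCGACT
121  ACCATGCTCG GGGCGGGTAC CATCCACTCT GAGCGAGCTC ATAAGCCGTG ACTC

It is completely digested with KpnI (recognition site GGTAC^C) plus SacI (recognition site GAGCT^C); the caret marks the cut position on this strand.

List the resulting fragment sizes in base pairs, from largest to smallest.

KpnI sites (GGTACC) start at positions 63, 111, 136.
KpnI cuts after base 5 of each site (before the last base), so after positions 67, 115, 140.
The SacI site (GAGCTC) starts at position 155.
SacI cuts after base 5 of each site (before the last base), so after position 159.
Combined cut positions: 67, 115, 140, 159.
Circular molecule, 4 cuts → 4 fragments:
  68–115 → 48 bp
  116–140 → 25 bp
  141–159 → 19 bp
  160–174 then 1–67 → 15 + 67 = 82 bp
Sorted largest to smallest: 82, 48, 25, 19 bp.

82, 48, 25, 19 bp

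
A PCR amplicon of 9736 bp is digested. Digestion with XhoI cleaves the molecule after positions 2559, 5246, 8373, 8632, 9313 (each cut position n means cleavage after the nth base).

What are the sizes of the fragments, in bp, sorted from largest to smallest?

Linear molecule, 5 cuts → 6 fragments:
  2559 − 0 = 2559 bp
  5246 − 2559 = 2687 bp
  8373 − 5246 = 3127 bp
  8632 − 8373 = 259 bp
  9313 − 8632 = 681 bp
  9736 − 9313 = 423 bp
Sorted largest to smallest: 3127, 2687, 2559, 681, 423, 259 bp.

3127, 2687, 2559, 681, 423, 259 bp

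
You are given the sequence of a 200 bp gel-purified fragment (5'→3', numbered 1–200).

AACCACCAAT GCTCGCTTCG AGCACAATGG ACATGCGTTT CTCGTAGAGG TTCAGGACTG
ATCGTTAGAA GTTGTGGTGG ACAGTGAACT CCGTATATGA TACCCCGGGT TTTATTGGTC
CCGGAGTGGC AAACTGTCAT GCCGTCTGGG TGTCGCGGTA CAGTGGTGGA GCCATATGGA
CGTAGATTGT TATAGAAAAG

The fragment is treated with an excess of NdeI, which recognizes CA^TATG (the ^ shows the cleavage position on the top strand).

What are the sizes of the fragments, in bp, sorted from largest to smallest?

174, 26 bp

The NdeI site (CATATG) starts at position 173.
NdeI cuts after base 2 of each site, so after position 174.
Linear molecule, 1 cut → 2 fragments:
  1–174 → 174 bp
  175–200 → 26 bp
Sorted largest to smallest: 174, 26 bp.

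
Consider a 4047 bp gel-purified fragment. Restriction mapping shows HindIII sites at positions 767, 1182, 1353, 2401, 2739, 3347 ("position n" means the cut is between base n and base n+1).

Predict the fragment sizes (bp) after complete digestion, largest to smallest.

Linear molecule, 6 cuts → 7 fragments:
  767 − 0 = 767 bp
  1182 − 767 = 415 bp
  1353 − 1182 = 171 bp
  2401 − 1353 = 1048 bp
  2739 − 2401 = 338 bp
  3347 − 2739 = 608 bp
  4047 − 3347 = 700 bp
Sorted largest to smallest: 1048, 767, 700, 608, 415, 338, 171 bp.

1048, 767, 700, 608, 415, 338, 171 bp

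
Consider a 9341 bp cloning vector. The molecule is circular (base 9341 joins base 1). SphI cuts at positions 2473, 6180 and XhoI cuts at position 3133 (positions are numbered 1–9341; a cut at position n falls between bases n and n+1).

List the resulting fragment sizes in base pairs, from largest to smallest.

5634, 3047, 660 bp

Combined cut positions (sorted): 2473, 3133, 6180.
Circular molecule, 3 cuts → 3 fragments:
  3133 − 2473 = 660 bp
  6180 − 3133 = 3047 bp
  wrap: 9341 − 6180 + 2473 = 5634 bp
Sorted largest to smallest: 5634, 3047, 660 bp.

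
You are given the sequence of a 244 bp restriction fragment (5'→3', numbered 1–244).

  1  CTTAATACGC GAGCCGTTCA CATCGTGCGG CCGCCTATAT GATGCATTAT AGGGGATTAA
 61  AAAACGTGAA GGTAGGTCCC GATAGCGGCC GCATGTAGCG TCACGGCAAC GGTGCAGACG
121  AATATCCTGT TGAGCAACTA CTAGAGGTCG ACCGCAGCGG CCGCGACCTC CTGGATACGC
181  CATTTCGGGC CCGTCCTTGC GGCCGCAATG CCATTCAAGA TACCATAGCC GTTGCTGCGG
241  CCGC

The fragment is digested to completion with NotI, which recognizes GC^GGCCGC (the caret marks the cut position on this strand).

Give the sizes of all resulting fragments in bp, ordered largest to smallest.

72, 58, 42, 38, 28, 6 bp

NotI sites (GCGGCCGC) start at positions 27, 85, 157, 199, 237.
NotI cuts after base 2 of each site, so after positions 28, 86, 158, 200, 238.
Linear molecule, 5 cuts → 6 fragments:
  1–28 → 28 bp
  29–86 → 58 bp
  87–158 → 72 bp
  159–200 → 42 bp
  201–238 → 38 bp
  239–244 → 6 bp
Sorted largest to smallest: 72, 58, 42, 38, 28, 6 bp.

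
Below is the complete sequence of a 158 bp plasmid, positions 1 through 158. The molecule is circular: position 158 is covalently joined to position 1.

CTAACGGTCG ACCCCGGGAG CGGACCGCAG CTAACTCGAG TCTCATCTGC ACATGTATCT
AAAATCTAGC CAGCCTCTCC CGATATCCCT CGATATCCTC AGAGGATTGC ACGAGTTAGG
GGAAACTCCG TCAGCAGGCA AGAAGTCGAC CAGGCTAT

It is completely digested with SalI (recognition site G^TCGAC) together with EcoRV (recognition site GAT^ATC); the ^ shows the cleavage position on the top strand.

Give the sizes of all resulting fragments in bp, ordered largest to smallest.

SalI sites (GTCGAC) start at positions 7, 145.
SalI cuts after the first base of each site, so after positions 7, 145.
EcoRV sites (GATATC) start at positions 82, 92.
EcoRV cuts after base 3 of each site, so after positions 84, 94.
Combined cut positions: 7, 84, 94, 145.
Circular molecule, 4 cuts → 4 fragments:
  8–84 → 77 bp
  85–94 → 10 bp
  95–145 → 51 bp
  146–158 then 1–7 → 13 + 7 = 20 bp
Sorted largest to smallest: 77, 51, 20, 10 bp.

77, 51, 20, 10 bp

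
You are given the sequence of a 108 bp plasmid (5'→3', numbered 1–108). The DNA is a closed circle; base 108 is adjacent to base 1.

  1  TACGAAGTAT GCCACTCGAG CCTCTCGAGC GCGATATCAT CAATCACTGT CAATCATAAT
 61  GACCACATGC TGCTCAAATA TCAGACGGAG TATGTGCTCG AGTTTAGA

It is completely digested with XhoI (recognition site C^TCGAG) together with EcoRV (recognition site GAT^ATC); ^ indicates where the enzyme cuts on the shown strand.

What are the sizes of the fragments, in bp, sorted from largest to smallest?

62, 26, 11, 9 bp

XhoI sites (CTCGAG) start at positions 15, 24, 97.
XhoI cuts after the first base of each site, so after positions 15, 24, 97.
The EcoRV site (GATATC) starts at position 33.
EcoRV cuts after base 3 of each site, so after position 35.
Combined cut positions: 15, 24, 35, 97.
Circular molecule, 4 cuts → 4 fragments:
  16–24 → 9 bp
  25–35 → 11 bp
  36–97 → 62 bp
  98–108 then 1–15 → 11 + 15 = 26 bp
Sorted largest to smallest: 62, 26, 11, 9 bp.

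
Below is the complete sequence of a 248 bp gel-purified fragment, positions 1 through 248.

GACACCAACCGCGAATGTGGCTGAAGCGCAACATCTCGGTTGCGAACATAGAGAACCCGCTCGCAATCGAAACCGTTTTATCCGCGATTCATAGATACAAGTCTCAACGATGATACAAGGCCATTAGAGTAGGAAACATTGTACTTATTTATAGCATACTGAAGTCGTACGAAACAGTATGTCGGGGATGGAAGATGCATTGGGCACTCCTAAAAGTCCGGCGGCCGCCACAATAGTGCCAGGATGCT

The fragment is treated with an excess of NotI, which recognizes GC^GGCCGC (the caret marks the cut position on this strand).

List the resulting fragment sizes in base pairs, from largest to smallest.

The NotI site (GCGGCCGC) starts at position 221.
NotI cuts after base 2 of each site, so after position 222.
Linear molecule, 1 cut → 2 fragments:
  1–222 → 222 bp
  223–248 → 26 bp
Sorted largest to smallest: 222, 26 bp.

222, 26 bp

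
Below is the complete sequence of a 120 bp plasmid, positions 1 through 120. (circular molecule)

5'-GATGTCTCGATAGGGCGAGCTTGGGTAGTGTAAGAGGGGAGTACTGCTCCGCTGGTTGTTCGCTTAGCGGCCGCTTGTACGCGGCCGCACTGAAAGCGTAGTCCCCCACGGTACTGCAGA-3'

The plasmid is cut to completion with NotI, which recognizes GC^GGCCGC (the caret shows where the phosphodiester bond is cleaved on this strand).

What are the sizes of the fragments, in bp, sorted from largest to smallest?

106, 14 bp

NotI sites (GCGGCCGC) start at positions 67, 81.
NotI cuts after base 2 of each site, so after positions 68, 82.
Circular molecule, 2 cuts → 2 fragments:
  69–82 → 14 bp
  83–120 then 1–68 → 38 + 68 = 106 bp
Sorted largest to smallest: 106, 14 bp.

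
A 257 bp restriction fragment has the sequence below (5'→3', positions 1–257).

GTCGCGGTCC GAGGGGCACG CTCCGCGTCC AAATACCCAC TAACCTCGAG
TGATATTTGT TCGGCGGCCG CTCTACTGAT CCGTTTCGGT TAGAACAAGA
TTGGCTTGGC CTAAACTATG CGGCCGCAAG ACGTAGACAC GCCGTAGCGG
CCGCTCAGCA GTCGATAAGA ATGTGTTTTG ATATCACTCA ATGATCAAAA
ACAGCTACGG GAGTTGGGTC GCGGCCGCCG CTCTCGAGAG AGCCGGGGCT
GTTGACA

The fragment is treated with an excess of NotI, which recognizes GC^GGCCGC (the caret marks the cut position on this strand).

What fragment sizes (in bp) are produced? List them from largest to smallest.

74, 65, 56, 35, 27 bp

NotI sites (GCGGCCGC) start at positions 64, 120, 147, 221.
NotI cuts after base 2 of each site, so after positions 65, 121, 148, 222.
Linear molecule, 4 cuts → 5 fragments:
  1–65 → 65 bp
  66–121 → 56 bp
  122–148 → 27 bp
  149–222 → 74 bp
  223–257 → 35 bp
Sorted largest to smallest: 74, 65, 56, 35, 27 bp.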